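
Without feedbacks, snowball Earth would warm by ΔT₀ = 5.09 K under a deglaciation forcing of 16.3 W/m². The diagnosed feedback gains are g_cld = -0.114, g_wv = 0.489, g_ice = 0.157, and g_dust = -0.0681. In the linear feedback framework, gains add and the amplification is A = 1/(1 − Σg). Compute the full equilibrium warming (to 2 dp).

Total gain g = -0.114 + 0.489 + 0.157 − 0.0681 = 0.4639.
Amplification A = 1/(1 − 0.4639) = 1.865.
ΔT = 5.09 × 1.865 = 9.49 K.

9.49 K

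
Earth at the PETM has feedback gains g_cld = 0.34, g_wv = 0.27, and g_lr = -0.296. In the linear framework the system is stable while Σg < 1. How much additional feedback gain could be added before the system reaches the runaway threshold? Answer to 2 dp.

0.69

Current total gain = 0.34 + 0.27 − 0.296 = 0.314.
Margin to runaway = 1 − 0.314 = 0.69.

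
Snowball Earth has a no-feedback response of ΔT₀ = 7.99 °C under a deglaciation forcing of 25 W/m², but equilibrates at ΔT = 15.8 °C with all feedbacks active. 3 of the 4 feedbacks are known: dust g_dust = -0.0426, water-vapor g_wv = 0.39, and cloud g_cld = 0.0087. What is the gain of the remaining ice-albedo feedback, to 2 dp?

0.14

Amplification A = ΔT/ΔT₀ = 15.8/7.99 = 1.977.
Total gain g = 1 − 1/A = 1 − 1/1.977 = 0.4942.
Known gains sum to -0.0426 + 0.39 + 0.0087 = 0.3561.
g_ice = 0.4942 − 0.3561 = 0.14.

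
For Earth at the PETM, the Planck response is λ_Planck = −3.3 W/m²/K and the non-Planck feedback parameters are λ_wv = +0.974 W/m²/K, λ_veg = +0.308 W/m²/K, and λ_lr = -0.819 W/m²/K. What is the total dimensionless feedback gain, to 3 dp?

Convert to gains: g_wv = 0.974/3.3 = 0.2952; g_veg = 0.308/3.3 = 0.09333; g_lr = -0.819/3.3 = -0.2482.
Total gain g = 0.14033.

0.140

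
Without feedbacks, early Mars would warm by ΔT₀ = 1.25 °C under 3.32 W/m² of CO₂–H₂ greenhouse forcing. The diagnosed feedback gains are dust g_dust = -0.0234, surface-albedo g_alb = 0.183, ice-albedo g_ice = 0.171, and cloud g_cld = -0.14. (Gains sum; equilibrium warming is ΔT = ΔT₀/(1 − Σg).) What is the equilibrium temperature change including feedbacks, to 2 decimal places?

Total gain g = -0.0234 + 0.183 + 0.171 − 0.14 = 0.1906.
Amplification A = 1/(1 − 0.1906) = 1.235.
ΔT = 1.25 × 1.235 = 1.54 °C.

1.54 °C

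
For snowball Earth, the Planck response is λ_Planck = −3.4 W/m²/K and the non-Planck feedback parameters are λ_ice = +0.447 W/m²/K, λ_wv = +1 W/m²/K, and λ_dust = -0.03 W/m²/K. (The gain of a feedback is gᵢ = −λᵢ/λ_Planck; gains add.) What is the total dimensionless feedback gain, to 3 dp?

0.417

Convert to gains: g_ice = 0.447/3.4 = 0.1315; g_wv = 1/3.4 = 0.2941; g_dust = -0.03/3.4 = -0.008824.
Total gain g = 0.416776.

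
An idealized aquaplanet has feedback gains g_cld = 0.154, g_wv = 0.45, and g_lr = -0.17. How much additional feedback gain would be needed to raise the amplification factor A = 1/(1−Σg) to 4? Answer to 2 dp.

0.32

Current total gain = 0.434.
Target gain for A = 4: g* = 1 − 1/4 = 0.75.
Additional gain needed = 0.75 − 0.434 = 0.32.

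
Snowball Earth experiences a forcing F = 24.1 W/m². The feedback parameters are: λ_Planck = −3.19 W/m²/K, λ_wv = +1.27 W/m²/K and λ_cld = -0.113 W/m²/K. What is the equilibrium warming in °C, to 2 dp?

Net feedback parameter λ = (−3.19) + (+1.27) + (-0.113) = -2.033 W/m²/K.
ΔT = −F/λ = −24.1/(-2.033) = 11.85 °C.

11.85 °C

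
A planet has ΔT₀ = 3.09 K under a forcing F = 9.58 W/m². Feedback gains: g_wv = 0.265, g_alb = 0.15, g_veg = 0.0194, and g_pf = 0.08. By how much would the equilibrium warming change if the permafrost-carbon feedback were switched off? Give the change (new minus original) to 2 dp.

-0.90 K

Original: g = 0.5144, ΔT = 3.09/(1−0.5144) = 6.3633 K.
Without permafrost-carbon: g' = 0.4344, ΔT' = 3.09/(1−0.4344) = 5.4632 K.
Change = 5.4632 − 6.3633 = -0.90 K.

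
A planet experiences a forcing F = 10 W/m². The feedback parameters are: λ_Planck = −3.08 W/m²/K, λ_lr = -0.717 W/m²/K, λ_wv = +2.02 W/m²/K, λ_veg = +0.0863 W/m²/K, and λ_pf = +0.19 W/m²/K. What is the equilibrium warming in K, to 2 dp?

6.66 K

Net feedback parameter λ = (−3.08) + (-0.717) + (+2.02) + (+0.0863) + (+0.19) = -1.5007 W/m²/K.
ΔT = −F/λ = −10/(-1.5007) = 6.66 K.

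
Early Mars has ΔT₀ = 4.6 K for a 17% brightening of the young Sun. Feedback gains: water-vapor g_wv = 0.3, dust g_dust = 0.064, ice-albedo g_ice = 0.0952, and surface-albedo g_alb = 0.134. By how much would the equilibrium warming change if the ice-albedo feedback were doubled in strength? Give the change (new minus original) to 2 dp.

3.45 K

Original: g = 0.5932, ΔT = 4.6/(1−0.5932) = 11.3078 K.
With doubled ice-albedo: g' = 0.6884, ΔT' = 4.6/(1−0.6884) = 14.7625 K.
Change = 14.7625 − 11.3078 = 3.45 K.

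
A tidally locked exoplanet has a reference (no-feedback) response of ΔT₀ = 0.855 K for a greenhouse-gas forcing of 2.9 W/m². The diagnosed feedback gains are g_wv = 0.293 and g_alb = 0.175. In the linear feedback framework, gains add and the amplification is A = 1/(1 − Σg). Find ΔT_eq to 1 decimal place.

1.6 K

Total gain g = 0.293 + 0.175 = 0.468.
Amplification A = 1/(1 − 0.468) = 1.88.
ΔT = 0.855 × 1.88 = 1.6 K.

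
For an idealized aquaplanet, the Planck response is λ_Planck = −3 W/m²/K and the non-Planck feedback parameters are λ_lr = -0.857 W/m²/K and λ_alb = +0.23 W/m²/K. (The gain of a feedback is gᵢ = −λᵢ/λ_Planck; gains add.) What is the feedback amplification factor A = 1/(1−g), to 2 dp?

0.83

Convert to gains: g_lr = -0.857/3 = -0.2857; g_alb = 0.23/3 = 0.07667.
Total gain g = -0.20903.
A = 1/(1 + 0.20903) = 0.83.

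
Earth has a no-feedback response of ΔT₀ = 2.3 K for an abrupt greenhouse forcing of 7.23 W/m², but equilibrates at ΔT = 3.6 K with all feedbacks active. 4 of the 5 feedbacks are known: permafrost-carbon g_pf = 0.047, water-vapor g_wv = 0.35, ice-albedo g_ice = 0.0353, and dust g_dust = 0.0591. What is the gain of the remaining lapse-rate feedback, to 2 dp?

Amplification A = ΔT/ΔT₀ = 3.6/2.3 = 1.565.
Total gain g = 1 − 1/A = 1 − 1/1.565 = 0.361.
Known gains sum to 0.047 + 0.35 + 0.0353 + 0.0591 = 0.4914.
g_lr = 0.361 − 0.4914 = -0.13.

-0.13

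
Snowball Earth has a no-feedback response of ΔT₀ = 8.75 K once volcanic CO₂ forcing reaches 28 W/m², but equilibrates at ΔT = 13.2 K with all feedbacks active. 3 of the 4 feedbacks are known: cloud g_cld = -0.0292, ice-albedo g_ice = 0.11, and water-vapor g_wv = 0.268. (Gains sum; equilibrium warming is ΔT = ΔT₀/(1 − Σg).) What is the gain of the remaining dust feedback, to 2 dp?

-0.01

Amplification A = ΔT/ΔT₀ = 13.2/8.75 = 1.509.
Total gain g = 1 − 1/A = 1 − 1/1.509 = 0.3373.
Known gains sum to -0.0292 + 0.11 + 0.268 = 0.3488.
g_dust = 0.3373 − 0.3488 = -0.01.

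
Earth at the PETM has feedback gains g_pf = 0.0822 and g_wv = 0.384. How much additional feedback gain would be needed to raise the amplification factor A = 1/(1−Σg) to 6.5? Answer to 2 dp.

0.38

Current total gain = 0.4662.
Target gain for A = 6.5: g* = 1 − 1/6.5 = 0.8462.
Additional gain needed = 0.8462 − 0.4662 = 0.38.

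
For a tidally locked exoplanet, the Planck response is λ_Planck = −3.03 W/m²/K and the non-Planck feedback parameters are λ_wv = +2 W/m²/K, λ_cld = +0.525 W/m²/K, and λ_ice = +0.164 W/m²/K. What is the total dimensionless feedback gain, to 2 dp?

0.89

Convert to gains: g_wv = 2/3.03 = 0.6601; g_cld = 0.525/3.03 = 0.1733; g_ice = 0.164/3.03 = 0.05413.
Total gain g = 0.88753.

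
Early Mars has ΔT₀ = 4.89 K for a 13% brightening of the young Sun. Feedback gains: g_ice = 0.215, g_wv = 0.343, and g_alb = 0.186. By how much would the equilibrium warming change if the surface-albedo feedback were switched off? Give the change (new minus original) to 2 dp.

-8.04 K

Original: g = 0.744, ΔT = 4.89/(1−0.744) = 19.1016 K.
Without surface-albedo: g' = 0.558, ΔT' = 4.89/(1−0.558) = 11.0633 K.
Change = 11.0633 − 19.1016 = -8.04 K.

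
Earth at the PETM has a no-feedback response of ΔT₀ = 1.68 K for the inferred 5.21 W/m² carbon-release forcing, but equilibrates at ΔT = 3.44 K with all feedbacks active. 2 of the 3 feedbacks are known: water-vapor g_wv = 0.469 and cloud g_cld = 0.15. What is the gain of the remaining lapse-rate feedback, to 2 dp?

Amplification A = ΔT/ΔT₀ = 3.44/1.68 = 2.048.
Total gain g = 1 − 1/A = 1 − 1/2.048 = 0.5117.
Known gains sum to 0.469 + 0.15 = 0.619.
g_lr = 0.5117 − 0.619 = -0.11.

-0.11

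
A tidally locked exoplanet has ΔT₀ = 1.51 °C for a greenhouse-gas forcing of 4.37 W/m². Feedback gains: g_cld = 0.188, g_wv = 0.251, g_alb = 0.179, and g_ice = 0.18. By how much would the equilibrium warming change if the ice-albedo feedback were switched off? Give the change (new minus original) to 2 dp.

-3.52 °C

Original: g = 0.798, ΔT = 1.51/(1−0.798) = 7.4752 °C.
Without ice-albedo: g' = 0.618, ΔT' = 1.51/(1−0.618) = 3.9529 °C.
Change = 3.9529 − 7.4752 = -3.52 °C.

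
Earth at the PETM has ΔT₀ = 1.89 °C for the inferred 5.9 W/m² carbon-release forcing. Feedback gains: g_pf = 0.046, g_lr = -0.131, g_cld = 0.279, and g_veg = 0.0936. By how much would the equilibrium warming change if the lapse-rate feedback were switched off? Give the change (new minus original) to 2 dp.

Original: g = 0.2876, ΔT = 1.89/(1−0.2876) = 2.6530 °C.
Without lapse-rate: g' = 0.4186, ΔT' = 1.89/(1−0.4186) = 3.2508 °C.
Change = 3.2508 − 2.6530 = 0.60 °C.

0.60 °C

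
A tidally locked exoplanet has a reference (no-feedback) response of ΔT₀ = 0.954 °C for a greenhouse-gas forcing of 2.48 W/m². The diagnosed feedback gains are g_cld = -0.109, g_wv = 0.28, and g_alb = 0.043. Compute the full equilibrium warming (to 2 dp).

1.21 °C

Total gain g = -0.109 + 0.28 + 0.043 = 0.214.
Amplification A = 1/(1 − 0.214) = 1.272.
ΔT = 0.954 × 1.272 = 1.21 °C.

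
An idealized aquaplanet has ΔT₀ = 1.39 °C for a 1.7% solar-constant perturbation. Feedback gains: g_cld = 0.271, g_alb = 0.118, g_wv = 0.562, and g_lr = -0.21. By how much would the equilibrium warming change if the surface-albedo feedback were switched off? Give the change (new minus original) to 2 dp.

-1.68 °C

Original: g = 0.741, ΔT = 1.39/(1−0.741) = 5.3668 °C.
Without surface-albedo: g' = 0.623, ΔT' = 1.39/(1−0.623) = 3.6870 °C.
Change = 3.6870 − 5.3668 = -1.68 °C.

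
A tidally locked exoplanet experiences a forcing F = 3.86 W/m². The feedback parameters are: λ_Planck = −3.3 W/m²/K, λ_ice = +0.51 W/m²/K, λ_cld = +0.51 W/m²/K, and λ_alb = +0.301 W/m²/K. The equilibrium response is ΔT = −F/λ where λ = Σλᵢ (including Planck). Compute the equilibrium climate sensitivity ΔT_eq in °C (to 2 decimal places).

1.95 °C

Net feedback parameter λ = (−3.3) + (+0.51) + (+0.51) + (+0.301) = -1.979 W/m²/K.
ΔT = −F/λ = −3.86/(-1.979) = 1.95 °C.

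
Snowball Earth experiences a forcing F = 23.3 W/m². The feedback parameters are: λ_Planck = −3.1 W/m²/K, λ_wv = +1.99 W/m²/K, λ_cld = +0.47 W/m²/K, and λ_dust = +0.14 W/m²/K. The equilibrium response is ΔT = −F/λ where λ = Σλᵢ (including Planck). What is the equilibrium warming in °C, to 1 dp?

Net feedback parameter λ = (−3.1) + (+1.99) + (+0.47) + (+0.14) = -0.5 W/m²/K.
ΔT = −F/λ = −23.3/(-0.5) = 46.6 °C.

46.6 °C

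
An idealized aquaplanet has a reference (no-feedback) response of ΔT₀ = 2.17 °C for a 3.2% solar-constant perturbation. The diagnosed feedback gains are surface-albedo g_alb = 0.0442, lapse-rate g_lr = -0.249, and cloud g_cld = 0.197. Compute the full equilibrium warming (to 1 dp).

2.2 °C

Total gain g = 0.0442 − 0.249 + 0.197 = -0.0078.
Amplification A = 1/(1 + 0.0078) = 0.9923.
ΔT = 2.17 × 0.9923 = 2.2 °C.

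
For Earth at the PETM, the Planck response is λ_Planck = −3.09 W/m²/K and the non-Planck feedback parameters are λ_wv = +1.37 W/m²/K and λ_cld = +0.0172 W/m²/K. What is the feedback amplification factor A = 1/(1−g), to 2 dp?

Convert to gains: g_wv = 1.37/3.09 = 0.4434; g_cld = 0.0172/3.09 = 0.005566.
Total gain g = 0.448966.
A = 1/(1 − 0.448966) = 1.81.

1.81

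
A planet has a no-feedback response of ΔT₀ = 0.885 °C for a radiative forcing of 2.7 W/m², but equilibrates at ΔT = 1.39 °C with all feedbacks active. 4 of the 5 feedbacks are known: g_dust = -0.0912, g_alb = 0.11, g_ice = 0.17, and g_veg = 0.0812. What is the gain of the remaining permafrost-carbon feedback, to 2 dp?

0.09

Amplification A = ΔT/ΔT₀ = 1.39/0.885 = 1.571.
Total gain g = 1 − 1/A = 1 − 1/1.571 = 0.3635.
Known gains sum to -0.0912 + 0.11 + 0.17 + 0.0812 = 0.27.
g_pf = 0.3635 − 0.27 = 0.09.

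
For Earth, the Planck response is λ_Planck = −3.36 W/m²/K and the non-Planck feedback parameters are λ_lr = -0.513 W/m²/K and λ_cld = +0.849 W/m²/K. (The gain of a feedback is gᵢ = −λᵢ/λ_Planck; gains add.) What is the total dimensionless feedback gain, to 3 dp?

0.100

Convert to gains: g_lr = -0.513/3.36 = -0.1527; g_cld = 0.849/3.36 = 0.2527.
Total gain g = 0.1.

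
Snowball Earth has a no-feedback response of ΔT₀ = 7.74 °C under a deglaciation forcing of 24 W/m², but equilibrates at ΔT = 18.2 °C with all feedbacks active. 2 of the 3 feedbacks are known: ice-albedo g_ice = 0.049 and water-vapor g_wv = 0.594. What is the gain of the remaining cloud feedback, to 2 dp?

Amplification A = ΔT/ΔT₀ = 18.2/7.74 = 2.351.
Total gain g = 1 − 1/A = 1 − 1/2.351 = 0.5746.
Known gains sum to 0.049 + 0.594 = 0.643.
g_cld = 0.5746 − 0.643 = -0.07.

-0.07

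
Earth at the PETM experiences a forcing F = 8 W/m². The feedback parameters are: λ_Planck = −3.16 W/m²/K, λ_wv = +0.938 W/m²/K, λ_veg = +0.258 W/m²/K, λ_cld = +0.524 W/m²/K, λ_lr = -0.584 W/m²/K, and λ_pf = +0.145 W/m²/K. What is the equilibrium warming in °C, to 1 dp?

4.3 °C

Net feedback parameter λ = (−3.16) + (+0.938) + (+0.258) + (+0.524) + (-0.584) + (+0.145) = -1.879 W/m²/K.
ΔT = −F/λ = −8/(-1.879) = 4.3 °C.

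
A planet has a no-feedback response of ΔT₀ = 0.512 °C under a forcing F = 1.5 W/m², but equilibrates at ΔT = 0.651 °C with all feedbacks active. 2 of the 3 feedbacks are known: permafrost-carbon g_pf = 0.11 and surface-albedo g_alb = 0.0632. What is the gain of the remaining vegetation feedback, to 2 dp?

0.04

Amplification A = ΔT/ΔT₀ = 0.651/0.512 = 1.271.
Total gain g = 1 − 1/A = 1 − 1/1.271 = 0.2132.
Known gains sum to 0.11 + 0.0632 = 0.1732.
g_veg = 0.2132 − 0.1732 = 0.04.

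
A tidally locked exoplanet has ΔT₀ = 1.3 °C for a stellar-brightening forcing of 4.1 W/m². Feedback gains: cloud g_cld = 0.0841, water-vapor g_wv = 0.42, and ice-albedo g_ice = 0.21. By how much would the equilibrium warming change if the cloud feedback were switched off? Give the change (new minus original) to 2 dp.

-1.03 °C

Original: g = 0.7141, ΔT = 1.3/(1−0.7141) = 4.5470 °C.
Without cloud: g' = 0.63, ΔT' = 1.3/(1−0.63) = 3.5135 °C.
Change = 3.5135 − 4.5470 = -1.03 °C.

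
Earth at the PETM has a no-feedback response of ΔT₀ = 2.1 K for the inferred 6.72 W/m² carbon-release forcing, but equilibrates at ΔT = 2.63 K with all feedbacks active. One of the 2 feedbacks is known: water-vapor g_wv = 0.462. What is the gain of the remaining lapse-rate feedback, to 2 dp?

Amplification A = ΔT/ΔT₀ = 2.63/2.1 = 1.252.
Total gain g = 1 − 1/A = 1 − 1/1.252 = 0.2013.
The known gain is 0.462.
g_lr = 0.2013 − 0.462 = -0.26.

-0.26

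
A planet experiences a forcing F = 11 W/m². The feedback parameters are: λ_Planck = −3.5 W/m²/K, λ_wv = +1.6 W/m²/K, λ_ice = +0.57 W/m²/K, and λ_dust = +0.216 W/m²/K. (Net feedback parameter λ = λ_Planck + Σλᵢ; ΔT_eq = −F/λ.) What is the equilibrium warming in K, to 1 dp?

9.9 K

Net feedback parameter λ = (−3.5) + (+1.6) + (+0.57) + (+0.216) = -1.114 W/m²/K.
ΔT = −F/λ = −11/(-1.114) = 9.9 K.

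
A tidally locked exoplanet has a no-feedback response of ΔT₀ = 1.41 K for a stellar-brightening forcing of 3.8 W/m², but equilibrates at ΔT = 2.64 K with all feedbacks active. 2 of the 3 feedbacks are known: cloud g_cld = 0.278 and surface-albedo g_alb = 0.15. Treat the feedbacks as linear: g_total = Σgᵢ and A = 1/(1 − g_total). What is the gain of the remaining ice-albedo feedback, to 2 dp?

Amplification A = ΔT/ΔT₀ = 2.64/1.41 = 1.872.
Total gain g = 1 − 1/A = 1 − 1/1.872 = 0.4658.
Known gains sum to 0.278 + 0.15 = 0.428.
g_ice = 0.4658 − 0.428 = 0.04.

0.04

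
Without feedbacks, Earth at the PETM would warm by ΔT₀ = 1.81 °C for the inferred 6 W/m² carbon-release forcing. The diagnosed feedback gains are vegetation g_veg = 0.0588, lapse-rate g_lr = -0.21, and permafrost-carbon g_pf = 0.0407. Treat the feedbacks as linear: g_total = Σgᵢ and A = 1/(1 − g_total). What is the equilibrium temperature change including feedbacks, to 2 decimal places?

1.63 °C

Total gain g = 0.0588 − 0.21 + 0.0407 = -0.1105.
Amplification A = 1/(1 + 0.1105) = 0.9005.
ΔT = 1.81 × 0.9005 = 1.63 °C.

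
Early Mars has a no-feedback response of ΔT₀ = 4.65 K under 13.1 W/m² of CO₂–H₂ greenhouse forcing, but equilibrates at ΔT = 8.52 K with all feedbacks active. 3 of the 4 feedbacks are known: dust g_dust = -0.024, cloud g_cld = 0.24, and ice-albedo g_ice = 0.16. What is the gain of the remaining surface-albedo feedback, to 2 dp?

Amplification A = ΔT/ΔT₀ = 8.52/4.65 = 1.832.
Total gain g = 1 − 1/A = 1 − 1/1.832 = 0.4541.
Known gains sum to -0.024 + 0.24 + 0.16 = 0.376.
g_alb = 0.4541 − 0.376 = 0.08.

0.08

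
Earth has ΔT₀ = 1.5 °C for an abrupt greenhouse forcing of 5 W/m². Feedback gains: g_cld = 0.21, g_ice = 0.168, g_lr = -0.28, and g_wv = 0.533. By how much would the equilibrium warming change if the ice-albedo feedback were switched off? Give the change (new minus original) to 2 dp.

Original: g = 0.631, ΔT = 1.5/(1−0.631) = 4.0650 °C.
Without ice-albedo: g' = 0.463, ΔT' = 1.5/(1−0.463) = 2.7933 °C.
Change = 2.7933 − 4.0650 = -1.27 °C.

-1.27 °C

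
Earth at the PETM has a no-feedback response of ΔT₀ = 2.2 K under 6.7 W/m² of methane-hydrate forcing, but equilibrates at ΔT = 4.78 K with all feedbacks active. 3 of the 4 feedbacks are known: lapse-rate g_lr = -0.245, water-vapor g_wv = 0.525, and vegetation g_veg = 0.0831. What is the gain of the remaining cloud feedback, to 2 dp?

Amplification A = ΔT/ΔT₀ = 4.78/2.2 = 2.173.
Total gain g = 1 − 1/A = 1 − 1/2.173 = 0.5398.
Known gains sum to -0.245 + 0.525 + 0.0831 = 0.3631.
g_cld = 0.5398 − 0.3631 = 0.18.

0.18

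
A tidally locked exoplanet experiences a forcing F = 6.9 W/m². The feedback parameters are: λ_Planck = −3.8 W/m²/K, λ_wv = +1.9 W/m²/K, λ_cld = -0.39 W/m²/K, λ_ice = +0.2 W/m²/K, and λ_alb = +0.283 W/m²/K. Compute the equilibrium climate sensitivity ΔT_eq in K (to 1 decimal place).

Net feedback parameter λ = (−3.8) + (+1.9) + (-0.39) + (+0.2) + (+0.283) = -1.807 W/m²/K.
ΔT = −F/λ = −6.9/(-1.807) = 3.8 K.

3.8 K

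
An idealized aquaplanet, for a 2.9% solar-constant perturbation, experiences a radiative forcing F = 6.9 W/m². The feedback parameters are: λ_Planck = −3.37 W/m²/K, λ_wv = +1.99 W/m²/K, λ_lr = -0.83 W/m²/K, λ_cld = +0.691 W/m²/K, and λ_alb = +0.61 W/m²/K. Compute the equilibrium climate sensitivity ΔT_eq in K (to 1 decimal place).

7.6 K

Net feedback parameter λ = (−3.37) + (+1.99) + (-0.83) + (+0.691) + (+0.61) = -0.909 W/m²/K.
ΔT = −F/λ = −6.9/(-0.909) = 7.6 K.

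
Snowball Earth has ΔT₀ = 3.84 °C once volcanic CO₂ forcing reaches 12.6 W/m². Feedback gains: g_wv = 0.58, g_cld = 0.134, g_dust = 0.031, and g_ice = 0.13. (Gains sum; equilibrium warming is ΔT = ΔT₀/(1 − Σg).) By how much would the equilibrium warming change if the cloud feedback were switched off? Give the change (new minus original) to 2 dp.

-15.89 °C

Original: g = 0.875, ΔT = 3.84/(1−0.875) = 30.7200 °C.
Without cloud: g' = 0.741, ΔT' = 3.84/(1−0.741) = 14.8263 °C.
Change = 14.8263 − 30.7200 = -15.89 °C.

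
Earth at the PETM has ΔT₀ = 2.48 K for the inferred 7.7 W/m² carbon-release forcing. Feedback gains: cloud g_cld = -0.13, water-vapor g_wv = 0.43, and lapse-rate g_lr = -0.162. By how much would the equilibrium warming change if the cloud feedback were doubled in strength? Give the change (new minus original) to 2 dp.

-0.38 K

Original: g = 0.138, ΔT = 2.48/(1−0.138) = 2.8770 K.
With doubled cloud: g' = 0.008, ΔT' = 2.48/(1−0.008) = 2.5000 K.
Change = 2.5000 − 2.8770 = -0.38 K.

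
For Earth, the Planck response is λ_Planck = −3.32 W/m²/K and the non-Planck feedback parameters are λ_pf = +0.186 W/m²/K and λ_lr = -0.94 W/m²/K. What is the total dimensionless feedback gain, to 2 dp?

-0.23

Convert to gains: g_pf = 0.186/3.32 = 0.05602; g_lr = -0.94/3.32 = -0.2831.
Total gain g = -0.22708.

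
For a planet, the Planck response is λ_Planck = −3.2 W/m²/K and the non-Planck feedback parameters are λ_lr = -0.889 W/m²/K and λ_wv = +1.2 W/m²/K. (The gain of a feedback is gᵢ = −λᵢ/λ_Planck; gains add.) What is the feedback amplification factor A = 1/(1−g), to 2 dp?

Convert to gains: g_lr = -0.889/3.2 = -0.2778; g_wv = 1.2/3.2 = 0.375.
Total gain g = 0.0972.
A = 1/(1 − 0.0972) = 1.11.

1.11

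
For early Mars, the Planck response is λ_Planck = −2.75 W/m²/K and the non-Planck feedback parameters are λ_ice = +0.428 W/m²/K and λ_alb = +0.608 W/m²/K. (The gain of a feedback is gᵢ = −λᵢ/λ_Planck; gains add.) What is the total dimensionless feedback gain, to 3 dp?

Convert to gains: g_ice = 0.428/2.75 = 0.1556; g_alb = 0.608/2.75 = 0.2211.
Total gain g = 0.3767.

0.377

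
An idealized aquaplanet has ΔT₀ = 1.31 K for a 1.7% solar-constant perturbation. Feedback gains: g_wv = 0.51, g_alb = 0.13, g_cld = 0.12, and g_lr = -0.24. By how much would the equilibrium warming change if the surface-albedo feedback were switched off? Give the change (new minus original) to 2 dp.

Original: g = 0.52, ΔT = 1.31/(1−0.52) = 2.7292 K.
Without surface-albedo: g' = 0.39, ΔT' = 1.31/(1−0.39) = 2.1475 K.
Change = 2.1475 − 2.7292 = -0.58 K.

-0.58 K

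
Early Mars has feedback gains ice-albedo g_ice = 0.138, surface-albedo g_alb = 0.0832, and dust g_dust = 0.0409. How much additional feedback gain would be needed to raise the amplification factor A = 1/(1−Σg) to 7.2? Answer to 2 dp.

0.60

Current total gain = 0.2621.
Target gain for A = 7.2: g* = 1 − 1/7.2 = 0.8611.
Additional gain needed = 0.8611 − 0.2621 = 0.60.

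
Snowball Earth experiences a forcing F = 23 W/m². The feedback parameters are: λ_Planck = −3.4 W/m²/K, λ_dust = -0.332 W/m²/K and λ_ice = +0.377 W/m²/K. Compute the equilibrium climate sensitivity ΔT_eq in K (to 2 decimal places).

6.86 K

Net feedback parameter λ = (−3.4) + (-0.332) + (+0.377) = -3.355 W/m²/K.
ΔT = −F/λ = −23/(-3.355) = 6.86 K.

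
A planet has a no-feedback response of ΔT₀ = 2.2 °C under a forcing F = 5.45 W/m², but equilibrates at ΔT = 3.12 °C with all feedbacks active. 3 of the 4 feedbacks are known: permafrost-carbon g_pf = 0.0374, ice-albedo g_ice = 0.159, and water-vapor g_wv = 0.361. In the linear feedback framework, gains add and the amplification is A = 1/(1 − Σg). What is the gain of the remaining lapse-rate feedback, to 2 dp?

-0.26

Amplification A = ΔT/ΔT₀ = 3.12/2.2 = 1.418.
Total gain g = 1 − 1/A = 1 − 1/1.418 = 0.2948.
Known gains sum to 0.0374 + 0.159 + 0.361 = 0.5574.
g_lr = 0.2948 − 0.5574 = -0.26.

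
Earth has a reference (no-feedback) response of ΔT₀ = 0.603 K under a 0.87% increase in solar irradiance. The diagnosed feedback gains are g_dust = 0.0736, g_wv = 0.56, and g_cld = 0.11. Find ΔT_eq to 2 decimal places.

Total gain g = 0.0736 + 0.56 + 0.11 = 0.7436.
Amplification A = 1/(1 − 0.7436) = 3.9.
ΔT = 0.603 × 3.9 = 2.35 K.

2.35 K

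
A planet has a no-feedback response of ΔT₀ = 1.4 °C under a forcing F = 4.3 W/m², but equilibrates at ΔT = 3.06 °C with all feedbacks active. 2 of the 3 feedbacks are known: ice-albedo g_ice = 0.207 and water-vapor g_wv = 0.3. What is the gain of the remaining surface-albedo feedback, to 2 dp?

0.04

Amplification A = ΔT/ΔT₀ = 3.06/1.4 = 2.186.
Total gain g = 1 − 1/A = 1 − 1/2.186 = 0.5425.
Known gains sum to 0.207 + 0.3 = 0.507.
g_alb = 0.5425 − 0.507 = 0.04.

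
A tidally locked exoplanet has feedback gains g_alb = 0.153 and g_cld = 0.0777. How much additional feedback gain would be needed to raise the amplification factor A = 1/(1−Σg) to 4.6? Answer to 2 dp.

0.55

Current total gain = 0.2307.
Target gain for A = 4.6: g* = 1 − 1/4.6 = 0.7826.
Additional gain needed = 0.7826 − 0.2307 = 0.55.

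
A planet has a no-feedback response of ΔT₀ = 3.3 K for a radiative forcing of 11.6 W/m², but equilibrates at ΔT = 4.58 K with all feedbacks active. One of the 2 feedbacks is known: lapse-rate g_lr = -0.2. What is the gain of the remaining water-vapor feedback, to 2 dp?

0.48

Amplification A = ΔT/ΔT₀ = 4.58/3.3 = 1.388.
Total gain g = 1 − 1/A = 1 − 1/1.388 = 0.2795.
The known gain is -0.2.
g_wv = 0.2795 + 0.2 = 0.48.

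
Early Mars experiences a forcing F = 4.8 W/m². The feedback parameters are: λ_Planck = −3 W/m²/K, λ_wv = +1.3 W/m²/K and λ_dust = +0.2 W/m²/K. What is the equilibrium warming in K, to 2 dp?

3.20 K

Net feedback parameter λ = (−3) + (+1.3) + (+0.2) = -1.5 W/m²/K.
ΔT = −F/λ = −4.8/(-1.5) = 3.20 K.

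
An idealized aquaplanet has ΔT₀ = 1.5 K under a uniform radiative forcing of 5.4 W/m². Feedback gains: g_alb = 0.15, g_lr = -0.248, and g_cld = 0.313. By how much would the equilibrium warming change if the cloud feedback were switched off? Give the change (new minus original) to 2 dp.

Original: g = 0.215, ΔT = 1.5/(1−0.215) = 1.9108 K.
Without cloud: g' = -0.098, ΔT' = 1.5/(1+0.098) = 1.3661 K.
Change = 1.3661 − 1.9108 = -0.54 K.

-0.54 K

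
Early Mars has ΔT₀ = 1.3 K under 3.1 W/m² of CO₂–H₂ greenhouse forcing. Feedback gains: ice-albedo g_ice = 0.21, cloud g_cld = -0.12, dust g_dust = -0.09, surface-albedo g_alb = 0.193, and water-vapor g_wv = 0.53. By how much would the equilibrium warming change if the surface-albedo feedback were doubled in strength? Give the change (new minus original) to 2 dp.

10.78 K

Original: g = 0.723, ΔT = 1.3/(1−0.723) = 4.6931 K.
With doubled surface-albedo: g' = 0.916, ΔT' = 1.3/(1−0.916) = 15.4762 K.
Change = 15.4762 − 4.6931 = 10.78 K.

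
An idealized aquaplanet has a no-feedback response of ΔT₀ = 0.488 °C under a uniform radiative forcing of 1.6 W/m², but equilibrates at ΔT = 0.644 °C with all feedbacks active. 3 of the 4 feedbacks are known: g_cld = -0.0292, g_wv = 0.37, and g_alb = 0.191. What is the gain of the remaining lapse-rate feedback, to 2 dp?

-0.29

Amplification A = ΔT/ΔT₀ = 0.644/0.488 = 1.32.
Total gain g = 1 − 1/A = 1 − 1/1.32 = 0.2424.
Known gains sum to -0.0292 + 0.37 + 0.191 = 0.5318.
g_lr = 0.2424 − 0.5318 = -0.29.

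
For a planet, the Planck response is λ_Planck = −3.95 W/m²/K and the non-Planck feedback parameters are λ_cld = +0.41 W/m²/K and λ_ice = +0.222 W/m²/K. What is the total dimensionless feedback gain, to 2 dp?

Convert to gains: g_cld = 0.41/3.95 = 0.1038; g_ice = 0.222/3.95 = 0.0562.
Total gain g = 0.16.

0.16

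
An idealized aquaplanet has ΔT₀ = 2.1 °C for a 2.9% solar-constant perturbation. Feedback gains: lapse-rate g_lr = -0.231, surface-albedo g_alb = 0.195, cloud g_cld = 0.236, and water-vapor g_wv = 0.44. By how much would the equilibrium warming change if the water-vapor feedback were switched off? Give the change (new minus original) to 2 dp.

Original: g = 0.64, ΔT = 2.1/(1−0.64) = 5.8333 °C.
Without water-vapor: g' = 0.2, ΔT' = 2.1/(1−0.2) = 2.6250 °C.
Change = 2.6250 − 5.8333 = -3.21 °C.

-3.21 °C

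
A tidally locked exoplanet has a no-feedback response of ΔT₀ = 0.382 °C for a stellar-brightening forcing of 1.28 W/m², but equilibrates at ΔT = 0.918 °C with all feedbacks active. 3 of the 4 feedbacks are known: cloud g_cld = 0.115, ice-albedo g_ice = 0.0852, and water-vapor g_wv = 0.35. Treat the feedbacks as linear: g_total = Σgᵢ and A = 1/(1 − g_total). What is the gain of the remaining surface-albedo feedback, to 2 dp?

Amplification A = ΔT/ΔT₀ = 0.918/0.382 = 2.403.
Total gain g = 1 − 1/A = 1 − 1/2.403 = 0.5839.
Known gains sum to 0.115 + 0.0852 + 0.35 = 0.5502.
g_alb = 0.5839 − 0.5502 = 0.03.

0.03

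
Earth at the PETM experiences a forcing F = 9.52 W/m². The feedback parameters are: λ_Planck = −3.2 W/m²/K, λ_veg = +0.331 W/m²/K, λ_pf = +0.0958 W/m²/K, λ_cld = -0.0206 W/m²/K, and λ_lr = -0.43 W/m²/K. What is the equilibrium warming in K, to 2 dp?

Net feedback parameter λ = (−3.2) + (+0.331) + (+0.0958) + (-0.0206) + (-0.43) = -3.2238 W/m²/K.
ΔT = −F/λ = −9.52/(-3.2238) = 2.95 K.

2.95 K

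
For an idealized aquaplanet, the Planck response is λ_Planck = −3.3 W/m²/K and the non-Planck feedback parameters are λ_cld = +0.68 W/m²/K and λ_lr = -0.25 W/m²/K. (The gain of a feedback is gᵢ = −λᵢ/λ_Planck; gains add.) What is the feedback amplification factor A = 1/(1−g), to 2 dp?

1.15

Convert to gains: g_cld = 0.68/3.3 = 0.2061; g_lr = -0.25/3.3 = -0.07576.
Total gain g = 0.13034.
A = 1/(1 − 0.13034) = 1.15.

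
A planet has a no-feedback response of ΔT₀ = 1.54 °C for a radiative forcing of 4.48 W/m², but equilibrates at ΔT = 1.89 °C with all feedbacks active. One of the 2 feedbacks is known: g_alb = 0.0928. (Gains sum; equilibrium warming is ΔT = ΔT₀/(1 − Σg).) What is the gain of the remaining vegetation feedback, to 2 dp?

Amplification A = ΔT/ΔT₀ = 1.89/1.54 = 1.227.
Total gain g = 1 − 1/A = 1 − 1/1.227 = 0.185.
The known gain is 0.0928.
g_veg = 0.185 − 0.0928 = 0.09.

0.09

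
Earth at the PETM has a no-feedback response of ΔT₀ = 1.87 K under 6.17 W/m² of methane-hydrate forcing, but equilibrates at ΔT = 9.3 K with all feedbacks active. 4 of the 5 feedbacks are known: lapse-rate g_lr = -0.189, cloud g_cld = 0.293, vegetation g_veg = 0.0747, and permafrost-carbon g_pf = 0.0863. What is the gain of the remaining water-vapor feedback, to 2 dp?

Amplification A = ΔT/ΔT₀ = 9.3/1.87 = 4.973.
Total gain g = 1 − 1/A = 1 − 1/4.973 = 0.7989.
Known gains sum to -0.189 + 0.293 + 0.0747 + 0.0863 = 0.265.
g_wv = 0.7989 − 0.265 = 0.53.

0.53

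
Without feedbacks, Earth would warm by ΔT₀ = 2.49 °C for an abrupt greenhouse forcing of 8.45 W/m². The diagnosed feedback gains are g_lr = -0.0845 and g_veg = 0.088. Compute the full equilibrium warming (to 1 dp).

2.5 °C

Total gain g = -0.0845 + 0.088 = 0.0035.
Amplification A = 1/(1 − 0.0035) = 1.004.
ΔT = 2.49 × 1.004 = 2.5 °C.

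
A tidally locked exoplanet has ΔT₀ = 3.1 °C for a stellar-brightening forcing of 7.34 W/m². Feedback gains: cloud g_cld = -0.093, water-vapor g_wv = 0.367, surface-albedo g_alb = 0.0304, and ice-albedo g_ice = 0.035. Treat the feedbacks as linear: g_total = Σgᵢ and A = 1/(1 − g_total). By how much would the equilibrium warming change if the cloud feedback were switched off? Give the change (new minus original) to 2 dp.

0.77 °C

Original: g = 0.3394, ΔT = 3.1/(1−0.3394) = 4.6927 °C.
Without cloud: g' = 0.4324, ΔT' = 3.1/(1−0.4324) = 5.4616 °C.
Change = 5.4616 − 4.6927 = 0.77 °C.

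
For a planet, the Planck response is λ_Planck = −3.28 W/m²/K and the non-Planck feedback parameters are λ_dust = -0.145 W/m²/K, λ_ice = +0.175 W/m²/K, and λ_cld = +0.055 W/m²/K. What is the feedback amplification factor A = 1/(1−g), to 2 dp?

Convert to gains: g_dust = -0.145/3.28 = -0.04421; g_ice = 0.175/3.28 = 0.05335; g_cld = 0.055/3.28 = 0.01677.
Total gain g = 0.02591.
A = 1/(1 − 0.02591) = 1.03.

1.03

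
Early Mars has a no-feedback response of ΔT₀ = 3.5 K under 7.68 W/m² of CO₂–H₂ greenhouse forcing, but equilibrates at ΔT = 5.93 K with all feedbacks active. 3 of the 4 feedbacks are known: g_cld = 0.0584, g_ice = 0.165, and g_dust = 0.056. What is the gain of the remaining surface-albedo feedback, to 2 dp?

Amplification A = ΔT/ΔT₀ = 5.93/3.5 = 1.694.
Total gain g = 1 − 1/A = 1 − 1/1.694 = 0.4097.
Known gains sum to 0.0584 + 0.165 + 0.056 = 0.2794.
g_alb = 0.4097 − 0.2794 = 0.13.

0.13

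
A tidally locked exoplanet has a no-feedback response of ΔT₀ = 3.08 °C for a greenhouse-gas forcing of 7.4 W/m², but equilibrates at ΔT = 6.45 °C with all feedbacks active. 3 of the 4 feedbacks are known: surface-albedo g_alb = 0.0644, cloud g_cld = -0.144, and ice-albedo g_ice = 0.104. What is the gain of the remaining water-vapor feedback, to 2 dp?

0.50

Amplification A = ΔT/ΔT₀ = 6.45/3.08 = 2.094.
Total gain g = 1 − 1/A = 1 − 1/2.094 = 0.5224.
Known gains sum to 0.0644 − 0.144 + 0.104 = 0.0244.
g_wv = 0.5224 − 0.0244 = 0.50.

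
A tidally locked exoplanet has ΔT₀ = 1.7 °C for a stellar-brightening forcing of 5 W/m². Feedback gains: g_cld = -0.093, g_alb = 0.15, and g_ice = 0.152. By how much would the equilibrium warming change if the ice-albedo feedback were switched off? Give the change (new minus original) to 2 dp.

-0.35 °C

Original: g = 0.209, ΔT = 1.7/(1−0.209) = 2.1492 °C.
Without ice-albedo: g' = 0.057, ΔT' = 1.7/(1−0.057) = 1.8028 °C.
Change = 1.8028 − 2.1492 = -0.35 °C.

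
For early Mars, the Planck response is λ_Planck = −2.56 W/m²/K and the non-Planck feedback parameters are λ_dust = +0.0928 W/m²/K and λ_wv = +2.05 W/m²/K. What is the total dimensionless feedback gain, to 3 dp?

0.837

Convert to gains: g_dust = 0.0928/2.56 = 0.03625; g_wv = 2.05/2.56 = 0.8008.
Total gain g = 0.83705.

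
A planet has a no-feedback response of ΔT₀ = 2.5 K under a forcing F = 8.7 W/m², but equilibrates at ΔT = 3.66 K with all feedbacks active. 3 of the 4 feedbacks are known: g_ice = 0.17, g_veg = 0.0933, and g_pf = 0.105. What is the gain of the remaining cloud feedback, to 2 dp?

Amplification A = ΔT/ΔT₀ = 3.66/2.5 = 1.464.
Total gain g = 1 − 1/A = 1 − 1/1.464 = 0.3169.
Known gains sum to 0.17 + 0.0933 + 0.105 = 0.3683.
g_cld = 0.3169 − 0.3683 = -0.05.

-0.05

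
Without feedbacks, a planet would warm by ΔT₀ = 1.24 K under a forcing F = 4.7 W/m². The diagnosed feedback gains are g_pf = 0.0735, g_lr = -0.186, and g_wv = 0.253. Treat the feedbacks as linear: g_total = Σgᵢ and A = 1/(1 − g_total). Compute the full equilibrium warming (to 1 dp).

1.4 K

Total gain g = 0.0735 − 0.186 + 0.253 = 0.1405.
Amplification A = 1/(1 − 0.1405) = 1.163.
ΔT = 1.24 × 1.163 = 1.4 K.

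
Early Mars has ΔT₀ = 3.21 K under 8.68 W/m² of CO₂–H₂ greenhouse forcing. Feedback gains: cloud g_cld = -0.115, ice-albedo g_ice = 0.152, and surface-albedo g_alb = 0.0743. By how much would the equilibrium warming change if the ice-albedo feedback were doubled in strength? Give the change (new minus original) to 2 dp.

Original: g = 0.1113, ΔT = 3.21/(1−0.1113) = 3.6120 K.
With doubled ice-albedo: g' = 0.2633, ΔT' = 3.21/(1−0.2633) = 4.3573 K.
Change = 4.3573 − 3.6120 = 0.75 K.

0.75 K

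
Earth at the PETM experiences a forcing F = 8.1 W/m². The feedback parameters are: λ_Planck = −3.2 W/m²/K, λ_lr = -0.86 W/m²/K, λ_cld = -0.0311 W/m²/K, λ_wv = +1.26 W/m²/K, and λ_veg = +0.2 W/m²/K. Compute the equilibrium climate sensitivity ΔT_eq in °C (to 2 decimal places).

Net feedback parameter λ = (−3.2) + (-0.86) + (-0.0311) + (+1.26) + (+0.2) = -2.6311 W/m²/K.
ΔT = −F/λ = −8.1/(-2.6311) = 3.08 °C.

3.08 °C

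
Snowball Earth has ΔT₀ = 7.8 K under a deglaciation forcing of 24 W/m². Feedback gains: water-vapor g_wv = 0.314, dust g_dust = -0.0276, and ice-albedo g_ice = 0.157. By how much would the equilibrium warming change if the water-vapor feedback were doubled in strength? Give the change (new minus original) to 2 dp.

Original: g = 0.4434, ΔT = 7.8/(1−0.4434) = 14.0137 K.
With doubled water-vapor: g' = 0.7574, ΔT' = 7.8/(1−0.7574) = 32.1517 K.
Change = 32.1517 − 14.0137 = 18.14 K.

18.14 K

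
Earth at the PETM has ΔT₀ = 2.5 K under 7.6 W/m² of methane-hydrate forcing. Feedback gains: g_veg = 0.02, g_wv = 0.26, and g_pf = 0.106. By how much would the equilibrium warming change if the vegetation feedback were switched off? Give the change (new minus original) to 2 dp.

Original: g = 0.386, ΔT = 2.5/(1−0.386) = 4.0717 K.
Without vegetation: g' = 0.366, ΔT' = 2.5/(1−0.366) = 3.9432 K.
Change = 3.9432 − 4.0717 = -0.13 K.

-0.13 K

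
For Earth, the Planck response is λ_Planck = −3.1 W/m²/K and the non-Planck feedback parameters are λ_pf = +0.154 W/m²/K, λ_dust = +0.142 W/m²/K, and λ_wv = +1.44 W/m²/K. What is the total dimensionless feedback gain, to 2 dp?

0.56

Convert to gains: g_pf = 0.154/3.1 = 0.04968; g_dust = 0.142/3.1 = 0.04581; g_wv = 1.44/3.1 = 0.4645.
Total gain g = 0.55999.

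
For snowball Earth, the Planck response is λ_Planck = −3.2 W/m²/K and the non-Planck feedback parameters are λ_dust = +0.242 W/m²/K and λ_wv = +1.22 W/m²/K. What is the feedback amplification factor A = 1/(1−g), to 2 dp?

1.84

Convert to gains: g_dust = 0.242/3.2 = 0.07562; g_wv = 1.22/3.2 = 0.3812.
Total gain g = 0.45682.
A = 1/(1 − 0.45682) = 1.84.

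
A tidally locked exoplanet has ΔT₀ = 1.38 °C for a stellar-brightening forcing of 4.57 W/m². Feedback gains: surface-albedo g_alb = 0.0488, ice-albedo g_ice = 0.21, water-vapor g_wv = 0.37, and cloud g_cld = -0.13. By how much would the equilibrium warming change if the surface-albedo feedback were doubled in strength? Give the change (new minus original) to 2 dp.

0.30 °C

Original: g = 0.4988, ΔT = 1.38/(1−0.4988) = 2.7534 °C.
With doubled surface-albedo: g' = 0.5476, ΔT' = 1.38/(1−0.5476) = 3.0504 °C.
Change = 3.0504 − 2.7534 = 0.30 °C.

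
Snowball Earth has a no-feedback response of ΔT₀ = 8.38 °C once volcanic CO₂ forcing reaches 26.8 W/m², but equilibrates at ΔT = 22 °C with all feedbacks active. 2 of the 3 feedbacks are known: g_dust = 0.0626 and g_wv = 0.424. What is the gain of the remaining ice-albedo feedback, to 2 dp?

Amplification A = ΔT/ΔT₀ = 22/8.38 = 2.625.
Total gain g = 1 − 1/A = 1 − 1/2.625 = 0.619.
Known gains sum to 0.0626 + 0.424 = 0.4866.
g_ice = 0.619 − 0.4866 = 0.13.

0.13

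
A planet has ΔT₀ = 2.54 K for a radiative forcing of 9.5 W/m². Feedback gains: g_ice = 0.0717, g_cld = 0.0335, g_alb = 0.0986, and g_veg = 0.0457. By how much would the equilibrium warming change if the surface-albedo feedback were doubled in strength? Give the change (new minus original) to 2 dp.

Original: g = 0.2495, ΔT = 2.54/(1−0.2495) = 3.3844 K.
With doubled surface-albedo: g' = 0.3481, ΔT' = 2.54/(1−0.3481) = 3.8963 K.
Change = 3.8963 − 3.3844 = 0.51 K.

0.51 K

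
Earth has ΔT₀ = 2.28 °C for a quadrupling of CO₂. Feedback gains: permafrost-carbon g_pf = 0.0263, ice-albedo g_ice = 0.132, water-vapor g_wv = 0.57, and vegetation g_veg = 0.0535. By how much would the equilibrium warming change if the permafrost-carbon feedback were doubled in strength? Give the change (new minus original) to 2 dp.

Original: g = 0.7818, ΔT = 2.28/(1−0.7818) = 10.4491 °C.
With doubled permafrost-carbon: g' = 0.8081, ΔT' = 2.28/(1−0.8081) = 11.8812 °C.
Change = 11.8812 − 10.4491 = 1.43 °C.

1.43 °C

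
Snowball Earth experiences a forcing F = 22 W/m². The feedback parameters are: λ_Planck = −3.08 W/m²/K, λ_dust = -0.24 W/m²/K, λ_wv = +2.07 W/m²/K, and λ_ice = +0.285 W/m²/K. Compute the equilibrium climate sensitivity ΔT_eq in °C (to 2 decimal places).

Net feedback parameter λ = (−3.08) + (-0.24) + (+2.07) + (+0.285) = -0.965 W/m²/K.
ΔT = −F/λ = −22/(-0.965) = 22.80 °C.

22.80 °C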